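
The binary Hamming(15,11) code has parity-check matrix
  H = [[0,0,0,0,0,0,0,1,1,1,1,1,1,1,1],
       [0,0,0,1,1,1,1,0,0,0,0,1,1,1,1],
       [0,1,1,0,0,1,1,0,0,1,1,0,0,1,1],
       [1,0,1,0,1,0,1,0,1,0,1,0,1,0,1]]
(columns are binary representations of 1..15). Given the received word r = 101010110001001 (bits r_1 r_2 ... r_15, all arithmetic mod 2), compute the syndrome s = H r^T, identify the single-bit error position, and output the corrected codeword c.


s = (1, 0, 1, 1)^T, error position = 11, corrected codeword c = 101010110011001

Compute s = H r^T mod 2 one row at a time:
  s_1 = 1 + 0 + 0 + 0 + 1 + 0 + 0 + 1 = 3 ≡ 1 (mod 2).
  s_2 = 0 + 1 + 0 + 1 + 1 + 0 + 0 + 1 = 4 ≡ 0 (mod 2).
  s_3 = 0 + 1 + 0 + 1 + 0 + 0 + 0 + 1 = 3 ≡ 1 (mod 2).
  s_4 = 1 + 1 + 1 + 1 + 0 + 0 + 0 + 1 = 5 ≡ 1 (mod 2).
s = (1, 0, 1, 1)^T — this equals column 11 of H (binary 1011), so error is at position 11.
Correct: flip bit 11 of r = 101010110001001 to get c = 101010110011001.


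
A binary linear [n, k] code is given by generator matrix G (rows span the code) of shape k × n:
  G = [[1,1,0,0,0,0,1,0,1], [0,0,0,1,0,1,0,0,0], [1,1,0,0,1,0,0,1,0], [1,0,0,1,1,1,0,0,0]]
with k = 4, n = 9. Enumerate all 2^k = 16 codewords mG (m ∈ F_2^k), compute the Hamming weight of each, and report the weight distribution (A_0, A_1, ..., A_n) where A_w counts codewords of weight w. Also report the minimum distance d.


Weight distribution: A_0 = 1, A_2 = 3, A_4 = 7, A_6 = 5. Minimum distance d = 2.

Enumerate all 2^4 = 16 messages m ∈ F_2^4.
For each, compute codeword c = mG in F_2^9, then tally its weight.
  m = 0000 → c = 000000000, weight = 0.
  m = 1000 → c = 110000101, weight = 4.
  m = 0100 → c = 000101000, weight = 2.
  m = 1100 → c = 110101101, weight = 6.
  m = 0010 → c = 110010010, weight = 4.
  m = 1010 → c = 000010111, weight = 4.
  m = 0110 → c = 110111010, weight = 6.
  m = 1110 → c = 000111111, weight = 6.
  m = 0001 → c = 100111000, weight = 4.
  m = 1001 → c = 010111101, weight = 6.
  m = 0101 → c = 100010000, weight = 2.
  m = 1101 → c = 010010101, weight = 4.
  m = 0011 → c = 010101010, weight = 4.
  m = 1011 → c = 100101111, weight = 6.
  m = 0111 → c = 010000010, weight = 2.
  m = 1111 → c = 100000111, weight = 4.
Tally weights:
  weight 0: 1 codewords.
  weight 2: 3 codewords.
  weight 4: 7 codewords.
  weight 6: 5 codewords.
Minimum distance d = smallest w > 0 with A_w > 0 = 2.
Sanity: Σ A_w = 16 = 2^4 = 16 ✓.


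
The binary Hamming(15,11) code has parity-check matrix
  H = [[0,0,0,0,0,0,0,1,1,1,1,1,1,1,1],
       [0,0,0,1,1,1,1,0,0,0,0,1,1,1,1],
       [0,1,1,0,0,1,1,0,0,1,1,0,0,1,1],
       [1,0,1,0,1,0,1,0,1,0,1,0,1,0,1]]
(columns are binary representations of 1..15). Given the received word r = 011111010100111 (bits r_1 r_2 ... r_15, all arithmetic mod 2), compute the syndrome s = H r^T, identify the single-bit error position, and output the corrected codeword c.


s = (1, 0, 0, 0)^T, error position = 8, corrected codeword c = 011111000100111

Compute s = H r^T mod 2 one row at a time:
  s_1 = 1 + 0 + 1 + 0 + 0 + 1 + 1 + 1 = 5 ≡ 1 (mod 2).
  s_2 = 1 + 1 + 1 + 0 + 0 + 1 + 1 + 1 = 6 ≡ 0 (mod 2).
  s_3 = 1 + 1 + 1 + 0 + 1 + 0 + 1 + 1 = 6 ≡ 0 (mod 2).
  s_4 = 0 + 1 + 1 + 0 + 0 + 0 + 1 + 1 = 4 ≡ 0 (mod 2).
s = (1, 0, 0, 0)^T — this equals column 8 of H (binary 1000), so error is at position 8.
Correct: flip bit 8 of r = 011111010100111 to get c = 011111000100111.


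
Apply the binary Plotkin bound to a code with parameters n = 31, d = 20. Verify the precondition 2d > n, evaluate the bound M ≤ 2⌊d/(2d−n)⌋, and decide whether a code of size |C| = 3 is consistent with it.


Plotkin bound M ≤ 4; given |C| = 3 ≤ bound (satisfied).

Check applicability: 2d = 40, n = 31.
2d − n = 9 > 0, so Plotkin applies.
Compute d/(2d−n) = 20/9 ≈ 2.2222.
⌊d/(2d−n)⌋ = 2.
Plotkin bound: M ≤ 2·2 = 4.
Given |C| = 3, check: satisfied.
This |C| is below the Plotkin bound.


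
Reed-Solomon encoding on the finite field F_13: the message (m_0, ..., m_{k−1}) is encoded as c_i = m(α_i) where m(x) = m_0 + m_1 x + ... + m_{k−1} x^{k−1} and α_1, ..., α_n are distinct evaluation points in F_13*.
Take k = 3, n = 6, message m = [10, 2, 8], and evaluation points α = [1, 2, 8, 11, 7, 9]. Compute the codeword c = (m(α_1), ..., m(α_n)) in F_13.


c = [7, 7, 5, 12, 0, 0]

Message polynomial: m(x) = 10 + 2·x + 8·x^2 (mod 13).
For each evaluation point α_i, compute m(α_i) mod 13:
  α_1 = 1: Horner steps 8 → 10 → 7, so m(1) = 7.
  α_2 = 2: Horner steps 8 → 5 → 7, so m(2) = 7.
  α_3 = 8: Horner steps 8 → 1 → 5, so m(8) = 5.
  α_4 = 11: Horner steps 8 → 12 → 12, so m(11) = 12.
  α_5 = 7: Horner steps 8 → 6 → 0, so m(7) = 0.
  α_6 = 9: Horner steps 8 → 9 → 0, so m(9) = 0.
Codeword c = [7, 7, 5, 12, 0, 0] ∈ F_13^6.


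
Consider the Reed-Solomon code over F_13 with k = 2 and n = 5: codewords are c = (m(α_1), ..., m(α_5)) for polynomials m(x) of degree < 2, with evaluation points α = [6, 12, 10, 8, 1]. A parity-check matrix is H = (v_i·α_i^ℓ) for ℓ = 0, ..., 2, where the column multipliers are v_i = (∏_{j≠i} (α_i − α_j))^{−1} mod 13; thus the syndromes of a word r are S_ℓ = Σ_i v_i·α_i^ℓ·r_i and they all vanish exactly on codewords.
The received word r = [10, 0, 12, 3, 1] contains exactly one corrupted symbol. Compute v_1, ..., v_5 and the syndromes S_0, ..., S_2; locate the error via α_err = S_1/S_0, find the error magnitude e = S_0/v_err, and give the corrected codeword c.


S = (12, 5, 1), error at position 4, error magnitude e = 5, c = [10, 0, 12, 11, 1].

Step 1: column multipliers v_i = (∏_{j≠i}(α_i − α_j))^{−1} mod 13.
  i = 1 (α = 6): (6−12)(6−10)(6−8)(6−1) = (−6)·(−4)·(−2)·5 = −240 ≡ 7, so v_1 = 7^{−1} = 2 (mod 13).
  i = 2 (α = 12): (12−6)(12−10)(12−8)(12−1) = 6·2·4·11 = 528 ≡ 8, so v_2 = 8^{−1} = 5 (mod 13).
  i = 3 (α = 10): (10−6)(10−12)(10−8)(10−1) = 4·(−2)·2·9 = −144 ≡ 12, so v_3 = 12^{−1} = 12 (mod 13).
  i = 4 (α = 8): (8−6)(8−12)(8−10)(8−1) = 2·(−4)·(−2)·7 = 112 ≡ 8, so v_4 = 8^{−1} = 5 (mod 13).
  i = 5 (α = 1): (1−6)(1−12)(1−10)(1−8) = (−5)·(−11)·(−9)·(−7) = 3465 ≡ 7, so v_5 = 7^{−1} = 2 (mod 13).
  v = [2, 5, 12, 5, 2].
Step 2: syndromes of r = [10, 0, 12, 3, 1] (all sums mod 13).
  S_0 = Σ v_i r_i = 2·10 + 5·0 + 12·12 + 5·3 + 2·1 = 181 ≡ 12.
  S_1 = Σ v_i α_i r_i = 2·6·10 + 5·12·0 + 12·10·12 + 5·8·3 + 2·1·1 = 1682 ≡ 5.
  α_i^2 mod 13 = [10, 1, 9, 12, 1].
  S_2 = Σ v_i α_i^2 r_i = 2·10·10 + 5·1·0 + 12·9·12 + 5·12·3 + 2·1·1 = 1678 ≡ 1.
  S = (12, 5, 1) ≠ 0, so r is not a codeword (an error is present).
Step 3: locate the error. For a single error e at position i, S_ℓ = v_i·e·α_i^ℓ, so α_err = S_1/S_0.
  S_0^{−1} = 12^{−1} = 12 (mod 13), so α_err = 5·12 = 60 ≡ 8 = α_4. Error position i = 4.
  Consistency check: S_2/S_1 = 1·8 = 8 ≡ 8 = α_err ✓ (single-error assumption holds).
Step 4: error magnitude e = S_0/v_4 = S_0·∏_{j≠4}(α_4 − α_j) = 12·8 = 96 ≡ 5 (mod 13).
Step 5: correct position 4: c_4 = r_4 − e = 3 − 5 ≡ 11 (mod 13). Hence c = [10, 0, 12, 11, 1].
  Check: interpolating c through the α_i gives m(x) = 7 + 7·x (degree < 2) with m(α_i) = c_i for every i, so c is indeed a codeword.


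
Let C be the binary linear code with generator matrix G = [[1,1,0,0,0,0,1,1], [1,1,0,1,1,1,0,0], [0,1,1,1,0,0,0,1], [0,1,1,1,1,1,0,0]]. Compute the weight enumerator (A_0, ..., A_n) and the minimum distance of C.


Weight distribution: A_0 = 1, A_2 = 2, A_3 = 1, A_4 = 5, A_5 = 6, A_7 = 1. Minimum distance d = 2.

Enumerate all 2^4 = 16 messages m ∈ F_2^4.
For each, compute codeword c = mG in F_2^8, then tally its weight.
  m = 0000 → c = 00000000, weight = 0.
  m = 1000 → c = 11000011, weight = 4.
  m = 0100 → c = 11011100, weight = 5.
  m = 1100 → c = 00011111, weight = 5.
  m = 0010 → c = 01110001, weight = 4.
  m = 1010 → c = 10110010, weight = 4.
  m = 0110 → c = 10101101, weight = 5.
  m = 1110 → c = 01101110, weight = 5.
  m = 0001 → c = 01111100, weight = 5.
  m = 1001 → c = 10111111, weight = 7.
  m = 0101 → c = 10100000, weight = 2.
  m = 1101 → c = 01100011, weight = 4.
  m = 0011 → c = 00001101, weight = 3.
  m = 1011 → c = 11001110, weight = 5.
  m = 0111 → c = 11010001, weight = 4.
  m = 1111 → c = 00010010, weight = 2.
Tally weights:
  weight 0: 1 codewords.
  weight 2: 2 codewords.
  weight 3: 1 codewords.
  weight 4: 5 codewords.
  weight 5: 6 codewords.
  weight 7: 1 codewords.
Minimum distance d = smallest w > 0 with A_w > 0 = 2.
Sanity: Σ A_w = 16 = 2^4 = 16 ✓.


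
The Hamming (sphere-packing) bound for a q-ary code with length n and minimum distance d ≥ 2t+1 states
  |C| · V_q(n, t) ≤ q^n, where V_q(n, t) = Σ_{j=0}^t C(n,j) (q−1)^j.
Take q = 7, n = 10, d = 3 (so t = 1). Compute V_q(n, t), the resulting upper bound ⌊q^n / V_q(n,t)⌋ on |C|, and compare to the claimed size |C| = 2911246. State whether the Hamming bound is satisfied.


V_q(n, t) = 61, q^n = 282475249, Hamming bound = 4630741, |C| = 2911246 ≤ bound (satisfied).

Step 1: Compute V_q(n, t) = Σ_{j=0}^1 C(n, j) (q−1)^j.
  j = 0: C(10,0)·(6)^0 = 1·1 = 1.
  j = 1: C(10,1)·(6)^1 = 10·6 = 60.
  V_q(n, t) = 1 + 60 = 61.
Step 2: q^n = 7^10 = 282475249.
Step 3: Hamming bound ⌊q^n / V_q(n,t)⌋ = ⌊282475249/61⌋ = 4630741.
Step 4: Compare |C| = 2911246 to 4630741: satisfied.
The claimed |C| lies below the Hamming bound.


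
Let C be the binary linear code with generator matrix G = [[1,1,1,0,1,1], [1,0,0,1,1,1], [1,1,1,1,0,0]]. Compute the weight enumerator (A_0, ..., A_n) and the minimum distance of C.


Weight distribution: A_0 = 1, A_1 = 1, A_3 = 2, A_4 = 3, A_5 = 1. Minimum distance d = 1.

Enumerate all 2^3 = 8 messages m ∈ F_2^3.
For each, compute codeword c = mG in F_2^6, then tally its weight.
  m = 000 → c = 000000, weight = 0.
  m = 100 → c = 111011, weight = 5.
  m = 010 → c = 100111, weight = 4.
  m = 110 → c = 011100, weight = 3.
  m = 001 → c = 111100, weight = 4.
  m = 101 → c = 000111, weight = 3.
  m = 011 → c = 011011, weight = 4.
  m = 111 → c = 100000, weight = 1.
Tally weights:
  weight 0: 1 codewords.
  weight 1: 1 codewords.
  weight 3: 2 codewords.
  weight 4: 3 codewords.
  weight 5: 1 codewords.
Minimum distance d = smallest w > 0 with A_w > 0 = 1.
Sanity: Σ A_w = 8 = 2^3 = 8 ✓.


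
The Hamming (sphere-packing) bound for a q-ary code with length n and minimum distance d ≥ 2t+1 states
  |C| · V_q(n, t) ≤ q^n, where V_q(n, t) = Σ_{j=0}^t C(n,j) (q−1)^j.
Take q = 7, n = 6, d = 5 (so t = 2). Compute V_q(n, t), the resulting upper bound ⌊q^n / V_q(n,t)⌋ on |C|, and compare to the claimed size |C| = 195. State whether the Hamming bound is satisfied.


V_q(n, t) = 577, q^n = 117649, Hamming bound = 203, |C| = 195 ≤ bound (satisfied).

Step 1: Compute V_q(n, t) = Σ_{j=0}^2 C(n, j) (q−1)^j.
  j = 0: C(6,0)·(6)^0 = 1·1 = 1.
  j = 1: C(6,1)·(6)^1 = 6·6 = 36.
  j = 2: C(6,2)·(6)^2 = 15·36 = 540.
  V_q(n, t) = 1 + 36 + 540 = 577.
Step 2: q^n = 7^6 = 117649.
Step 3: Hamming bound ⌊q^n / V_q(n,t)⌋ = ⌊117649/577⌋ = 203.
Step 4: Compare |C| = 195 to 203: satisfied.
The claimed |C| lies below the Hamming bound.


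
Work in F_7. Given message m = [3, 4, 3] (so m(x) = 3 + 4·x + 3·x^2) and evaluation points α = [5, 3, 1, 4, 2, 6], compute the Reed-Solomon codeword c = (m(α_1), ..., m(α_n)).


c = [0, 0, 3, 4, 2, 2]

Message polynomial: m(x) = 3 + 4·x + 3·x^2 (mod 7).
For each evaluation point α_i, compute m(α_i) mod 7:
  α_1 = 5: Horner steps 3 → 5 → 0, so m(5) = 0.
  α_2 = 3: Horner steps 3 → 6 → 0, so m(3) = 0.
  α_3 = 1: Horner steps 3 → 0 → 3, so m(1) = 3.
  α_4 = 4: Horner steps 3 → 2 → 4, so m(4) = 4.
  α_5 = 2: Horner steps 3 → 3 → 2, so m(2) = 2.
  α_6 = 6: Horner steps 3 → 1 → 2, so m(6) = 2.
Codeword c = [0, 0, 3, 4, 2, 2] ∈ F_7^6.


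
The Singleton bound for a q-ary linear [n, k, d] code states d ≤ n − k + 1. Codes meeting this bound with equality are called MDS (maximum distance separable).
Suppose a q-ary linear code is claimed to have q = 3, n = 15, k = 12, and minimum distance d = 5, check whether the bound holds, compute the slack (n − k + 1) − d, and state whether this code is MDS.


Singleton RHS = n − k + 1 = 4, slack = -1, bound violated (no such code; not MDS).

Singleton bound: d ≤ n − k + 1.
Here n = 15, k = 12, so n − k + 1 = 4.
Given d = 5, check d ≤ 4: NO.
Slack = (n − k + 1) − d = -1.
The slack is negative: d = 5 exceeds n − k + 1 = 4 by 1, so the Singleton bound is violated and no linear [15, 12, 5]_3 code can exist. In particular it is not MDS (MDS requires d = n − k + 1 exactly).
Description: the claimed parameters are [15, 12, 5]_3; such a code would be impossible (violates the Singleton bound).


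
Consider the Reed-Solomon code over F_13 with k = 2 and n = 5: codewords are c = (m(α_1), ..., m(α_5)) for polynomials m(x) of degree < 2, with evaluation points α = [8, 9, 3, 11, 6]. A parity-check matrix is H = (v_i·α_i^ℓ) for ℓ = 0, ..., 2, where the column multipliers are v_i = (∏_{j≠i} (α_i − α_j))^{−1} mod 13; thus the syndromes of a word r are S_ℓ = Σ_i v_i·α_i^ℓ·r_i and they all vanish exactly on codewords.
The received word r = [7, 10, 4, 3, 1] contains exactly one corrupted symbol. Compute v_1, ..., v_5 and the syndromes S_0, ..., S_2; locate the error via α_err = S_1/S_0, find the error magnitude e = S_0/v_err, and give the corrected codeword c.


S = (5, 2, 6), error at position 3, error magnitude e = 12, c = [7, 10, 5, 3, 1].

Step 1: column multipliers v_i = (∏_{j≠i}(α_i − α_j))^{−1} mod 13.
  i = 1 (α = 8): (8−9)(8−3)(8−11)(8−6) = (−1)·5·(−3)·2 = 30 ≡ 4, so v_1 = 4^{−1} = 10 (mod 13).
  i = 2 (α = 9): (9−8)(9−3)(9−11)(9−6) = 1·6·(−2)·3 = −36 ≡ 3, so v_2 = 3^{−1} = 9 (mod 13).
  i = 3 (α = 3): (3−8)(3−9)(3−11)(3−6) = (−5)·(−6)·(−8)·(−3) = 720 ≡ 5, so v_3 = 5^{−1} = 8 (mod 13).
  i = 4 (α = 11): (11−8)(11−9)(11−3)(11−6) = 3·2·8·5 = 240 ≡ 6, so v_4 = 6^{−1} = 11 (mod 13).
  i = 5 (α = 6): (6−8)(6−9)(6−3)(6−11) = (−2)·(−3)·3·(−5) = −90 ≡ 1, so v_5 = 1^{−1} = 1 (mod 13).
  v = [10, 9, 8, 11, 1].
Step 2: syndromes of r = [7, 10, 4, 3, 1] (all sums mod 13).
  S_0 = Σ v_i r_i = 10·7 + 9·10 + 8·4 + 11·3 + 1·1 = 226 ≡ 5.
  S_1 = Σ v_i α_i r_i = 10·8·7 + 9·9·10 + 8·3·4 + 11·11·3 + 1·6·1 = 1835 ≡ 2.
  α_i^2 mod 13 = [12, 3, 9, 4, 10].
  S_2 = Σ v_i α_i^2 r_i = 10·12·7 + 9·3·10 + 8·9·4 + 11·4·3 + 1·10·1 = 1540 ≡ 6.
  S = (5, 2, 6) ≠ 0, so r is not a codeword (an error is present).
Step 3: locate the error. For a single error e at position i, S_ℓ = v_i·e·α_i^ℓ, so α_err = S_1/S_0.
  S_0^{−1} = 5^{−1} = 8 (mod 13), so α_err = 2·8 = 16 ≡ 3 = α_3. Error position i = 3.
  Consistency check: S_2/S_1 = 6·7 = 42 ≡ 3 = α_err ✓ (single-error assumption holds).
Step 4: error magnitude e = S_0/v_3 = S_0·∏_{j≠3}(α_3 − α_j) = 5·5 = 25 ≡ 12 (mod 13).
Step 5: correct position 3: c_3 = r_3 − e = 4 − 12 ≡ 5 (mod 13). Hence c = [7, 10, 5, 3, 1].
  Check: interpolating c through the α_i gives m(x) = 9 + 3·x (degree < 2) with m(α_i) = c_i for every i, so c is indeed a codeword.


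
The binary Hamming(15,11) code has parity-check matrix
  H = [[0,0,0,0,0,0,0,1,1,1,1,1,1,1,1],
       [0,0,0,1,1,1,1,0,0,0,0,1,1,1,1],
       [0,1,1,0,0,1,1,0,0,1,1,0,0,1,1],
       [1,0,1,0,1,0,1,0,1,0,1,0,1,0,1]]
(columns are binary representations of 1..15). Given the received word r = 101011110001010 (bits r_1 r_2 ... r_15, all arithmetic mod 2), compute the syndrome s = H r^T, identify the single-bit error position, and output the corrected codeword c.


s = (1, 1, 0, 0)^T, error position = 12, corrected codeword c = 101011110000010

Compute s = H r^T mod 2 one row at a time:
  s_1 = 1 + 0 + 0 + 0 + 1 + 0 + 1 + 0 = 3 ≡ 1 (mod 2).
  s_2 = 0 + 1 + 1 + 1 + 1 + 0 + 1 + 0 = 5 ≡ 1 (mod 2).
  s_3 = 0 + 1 + 1 + 1 + 0 + 0 + 1 + 0 = 4 ≡ 0 (mod 2).
  s_4 = 1 + 1 + 1 + 1 + 0 + 0 + 0 + 0 = 4 ≡ 0 (mod 2).
s = (1, 1, 0, 0)^T — this equals column 12 of H (binary 1100), so error is at position 12.
Correct: flip bit 12 of r = 101011110001010 to get c = 101011110000010.


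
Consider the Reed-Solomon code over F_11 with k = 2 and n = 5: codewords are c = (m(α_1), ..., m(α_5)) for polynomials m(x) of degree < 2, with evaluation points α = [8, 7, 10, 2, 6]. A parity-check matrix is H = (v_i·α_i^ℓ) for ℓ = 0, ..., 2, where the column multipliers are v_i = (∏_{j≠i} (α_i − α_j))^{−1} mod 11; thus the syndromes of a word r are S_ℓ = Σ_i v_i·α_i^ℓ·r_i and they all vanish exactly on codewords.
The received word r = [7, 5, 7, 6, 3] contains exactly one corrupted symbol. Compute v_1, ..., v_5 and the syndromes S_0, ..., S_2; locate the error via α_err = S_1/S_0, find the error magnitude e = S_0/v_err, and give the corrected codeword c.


S = (8, 3, 8), error at position 3, error magnitude e = 7, c = [7, 5, 0, 6, 3].

Step 1: column multipliers v_i = (∏_{j≠i}(α_i − α_j))^{−1} mod 11.
  i = 1 (α = 8): (8−7)(8−10)(8−2)(8−6) = 1·(−2)·6·2 = −24 ≡ 9, so v_1 = 9^{−1} = 5 (mod 11).
  i = 2 (α = 7): (7−8)(7−10)(7−2)(7−6) = (−1)·(−3)·5·1 = 15 ≡ 4, so v_2 = 4^{−1} = 3 (mod 11).
  i = 3 (α = 10): (10−8)(10−7)(10−2)(10−6) = 2·3·8·4 = 192 ≡ 5, so v_3 = 5^{−1} = 9 (mod 11).
  i = 4 (α = 2): (2−8)(2−7)(2−10)(2−6) = (−6)·(−5)·(−8)·(−4) = 960 ≡ 3, so v_4 = 3^{−1} = 4 (mod 11).
  i = 5 (α = 6): (6−8)(6−7)(6−10)(6−2) = (−2)·(−1)·(−4)·4 = −32 ≡ 1, so v_5 = 1^{−1} = 1 (mod 11).
  v = [5, 3, 9, 4, 1].
Step 2: syndromes of r = [7, 5, 7, 6, 3] (all sums mod 11).
  S_0 = Σ v_i r_i = 5·7 + 3·5 + 9·7 + 4·6 + 1·3 = 140 ≡ 8.
  S_1 = Σ v_i α_i r_i = 5·8·7 + 3·7·5 + 9·10·7 + 4·2·6 + 1·6·3 = 1081 ≡ 3.
  α_i^2 mod 11 = [9, 5, 1, 4, 3].
  S_2 = Σ v_i α_i^2 r_i = 5·9·7 + 3·5·5 + 9·1·7 + 4·4·6 + 1·3·3 = 558 ≡ 8.
  S = (8, 3, 8) ≠ 0, so r is not a codeword (an error is present).
Step 3: locate the error. For a single error e at position i, S_ℓ = v_i·e·α_i^ℓ, so α_err = S_1/S_0.
  S_0^{−1} = 8^{−1} = 7 (mod 11), so α_err = 3·7 = 21 ≡ 10 = α_3. Error position i = 3.
  Consistency check: S_2/S_1 = 8·4 = 32 ≡ 10 = α_err ✓ (single-error assumption holds).
Step 4: error magnitude e = S_0/v_3 = S_0·∏_{j≠3}(α_3 − α_j) = 8·5 = 40 ≡ 7 (mod 11).
Step 5: correct position 3: c_3 = r_3 − e = 7 − 7 ≡ 0 (mod 11). Hence c = [7, 5, 0, 6, 3].
  Check: interpolating c through the α_i gives m(x) = 2 + 2·x (degree < 2) with m(α_i) = c_i for every i, so c is indeed a codeword.


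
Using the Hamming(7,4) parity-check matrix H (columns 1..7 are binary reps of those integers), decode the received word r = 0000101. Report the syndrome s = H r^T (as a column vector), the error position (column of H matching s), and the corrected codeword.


s = (0, 1, 0)^T, error position = 2, corrected codeword c = 0100101

Compute s = H r^T mod 2 one row at a time:
  s_1 = 0 + 1 + 0 + 1 = 2 ≡ 0 (mod 2).
  s_2 = 0 + 0 + 0 + 1 = 1 ≡ 1 (mod 2).
  s_3 = 0 + 0 + 1 + 1 = 2 ≡ 0 (mod 2).
s = (0, 1, 0)^T — this equals column 2 of H (binary 010), so error is at position 2.
Correct: flip bit 2 of r = 0000101 to get c = 0100101.


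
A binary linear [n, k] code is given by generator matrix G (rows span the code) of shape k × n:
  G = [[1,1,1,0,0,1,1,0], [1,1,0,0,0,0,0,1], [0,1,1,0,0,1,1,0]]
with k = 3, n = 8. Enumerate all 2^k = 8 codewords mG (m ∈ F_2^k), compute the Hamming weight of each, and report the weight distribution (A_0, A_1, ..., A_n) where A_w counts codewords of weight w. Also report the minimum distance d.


Weight distribution: A_0 = 1, A_1 = 1, A_2 = 1, A_3 = 1, A_4 = 2, A_5 = 2. Minimum distance d = 1.

Enumerate all 2^3 = 8 messages m ∈ F_2^3.
For each, compute codeword c = mG in F_2^8, then tally its weight.
  m = 000 → c = 00000000, weight = 0.
  m = 100 → c = 11100110, weight = 5.
  m = 010 → c = 11000001, weight = 3.
  m = 110 → c = 00100111, weight = 4.
  m = 001 → c = 01100110, weight = 4.
  m = 101 → c = 10000000, weight = 1.
  m = 011 → c = 10100111, weight = 5.
  m = 111 → c = 01000001, weight = 2.
Tally weights:
  weight 0: 1 codewords.
  weight 1: 1 codewords.
  weight 2: 1 codewords.
  weight 3: 1 codewords.
  weight 4: 2 codewords.
  weight 5: 2 codewords.
Minimum distance d = smallest w > 0 with A_w > 0 = 1.
Sanity: Σ A_w = 8 = 2^3 = 8 ✓.


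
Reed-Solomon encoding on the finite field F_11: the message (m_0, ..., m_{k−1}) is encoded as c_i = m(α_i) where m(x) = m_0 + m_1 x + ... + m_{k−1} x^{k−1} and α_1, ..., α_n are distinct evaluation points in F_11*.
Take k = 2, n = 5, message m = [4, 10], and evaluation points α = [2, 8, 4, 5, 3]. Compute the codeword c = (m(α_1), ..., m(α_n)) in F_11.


c = [2, 7, 0, 10, 1]

Message polynomial: m(x) = 4 + 10·x (mod 11).
For each evaluation point α_i, compute m(α_i) mod 11:
  α_1 = 2: Horner steps 10 → 2, so m(2) = 2.
  α_2 = 8: Horner steps 10 → 7, so m(8) = 7.
  α_3 = 4: Horner steps 10 → 0, so m(4) = 0.
  α_4 = 5: Horner steps 10 → 10, so m(5) = 10.
  α_5 = 3: Horner steps 10 → 1, so m(3) = 1.
Codeword c = [2, 7, 0, 10, 1] ∈ F_11^5.


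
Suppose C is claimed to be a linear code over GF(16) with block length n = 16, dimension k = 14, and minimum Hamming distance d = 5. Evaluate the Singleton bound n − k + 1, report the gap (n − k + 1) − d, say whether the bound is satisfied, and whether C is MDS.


Singleton RHS = n − k + 1 = 3, slack = -2, bound violated (no such code; not MDS).

Singleton bound: d ≤ n − k + 1.
Here n = 16, k = 14, so n − k + 1 = 3.
Given d = 5, check d ≤ 3: NO.
Slack = (n − k + 1) − d = -2.
The slack is negative: d = 5 exceeds n − k + 1 = 3 by 2, so the Singleton bound is violated and no linear [16, 14, 5]_16 code can exist. In particular it is not MDS (MDS requires d = n − k + 1 exactly).
Description: the claimed parameters are [16, 14, 5]_16; such a code would be impossible (violates the Singleton bound).


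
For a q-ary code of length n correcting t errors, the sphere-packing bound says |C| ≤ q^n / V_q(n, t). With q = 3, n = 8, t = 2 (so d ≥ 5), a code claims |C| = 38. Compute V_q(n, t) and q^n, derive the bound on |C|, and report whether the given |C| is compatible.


V_q(n, t) = 129, q^n = 6561, Hamming bound = 50, |C| = 38 ≤ bound (satisfied).

Step 1: Compute V_q(n, t) = Σ_{j=0}^2 C(n, j) (q−1)^j.
  j = 0: C(8,0)·(2)^0 = 1·1 = 1.
  j = 1: C(8,1)·(2)^1 = 8·2 = 16.
  j = 2: C(8,2)·(2)^2 = 28·4 = 112.
  V_q(n, t) = 1 + 16 + 112 = 129.
Step 2: q^n = 3^8 = 6561.
Step 3: Hamming bound ⌊q^n / V_q(n,t)⌋ = ⌊6561/129⌋ = 50.
Step 4: Compare |C| = 38 to 50: satisfied.
The claimed |C| lies below the Hamming bound.


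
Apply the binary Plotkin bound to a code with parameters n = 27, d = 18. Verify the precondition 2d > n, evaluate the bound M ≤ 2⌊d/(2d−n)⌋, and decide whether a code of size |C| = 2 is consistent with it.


Plotkin bound M ≤ 4; given |C| = 2 ≤ bound (satisfied).

Check applicability: 2d = 36, n = 27.
2d − n = 9 > 0, so Plotkin applies.
Compute d/(2d−n) = 18/9 ≈ 2.0000.
⌊d/(2d−n)⌋ = 2.
Plotkin bound: M ≤ 2·2 = 4.
Given |C| = 2, check: satisfied.
This |C| is below the Plotkin bound.


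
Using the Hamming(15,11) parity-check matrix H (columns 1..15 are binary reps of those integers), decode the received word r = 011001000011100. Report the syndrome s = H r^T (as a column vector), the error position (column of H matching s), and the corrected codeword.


s = (1, 1, 0, 1)^T, error position = 13, corrected codeword c = 011001000011000

Compute s = H r^T mod 2 one row at a time:
  s_1 = 0 + 0 + 0 + 1 + 1 + 1 + 0 + 0 = 3 ≡ 1 (mod 2).
  s_2 = 0 + 0 + 1 + 0 + 1 + 1 + 0 + 0 = 3 ≡ 1 (mod 2).
  s_3 = 1 + 1 + 1 + 0 + 0 + 1 + 0 + 0 = 4 ≡ 0 (mod 2).
  s_4 = 0 + 1 + 0 + 0 + 0 + 1 + 1 + 0 = 3 ≡ 1 (mod 2).
s = (1, 1, 0, 1)^T — this equals column 13 of H (binary 1101), so error is at position 13.
Correct: flip bit 13 of r = 011001000011100 to get c = 011001000011000.


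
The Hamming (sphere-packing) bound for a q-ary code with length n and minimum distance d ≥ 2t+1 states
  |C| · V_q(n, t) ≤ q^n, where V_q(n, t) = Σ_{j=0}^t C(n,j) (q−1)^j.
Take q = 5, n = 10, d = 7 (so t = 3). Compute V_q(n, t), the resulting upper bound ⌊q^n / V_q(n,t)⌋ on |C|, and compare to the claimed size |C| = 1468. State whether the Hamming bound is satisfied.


V_q(n, t) = 8441, q^n = 9765625, Hamming bound = 1156, |C| = 1468 > bound (violated).

Step 1: Compute V_q(n, t) = Σ_{j=0}^3 C(n, j) (q−1)^j.
  j = 0: C(10,0)·(4)^0 = 1·1 = 1.
  j = 1: C(10,1)·(4)^1 = 10·4 = 40.
  j = 2: C(10,2)·(4)^2 = 45·16 = 720.
  j = 3: C(10,3)·(4)^3 = 120·64 = 7680.
  V_q(n, t) = 1 + 40 + 720 + 7680 = 8441.
Step 2: q^n = 5^10 = 9765625.
Step 3: Hamming bound ⌊q^n / V_q(n,t)⌋ = ⌊9765625/8441⌋ = 1156.
Step 4: Compare |C| = 1468 to 1156: violated.
The claimed |C| lies above the Hamming bound, so no 5-ary code of length 10 with d ≥ 7 can have 1468 codewords.


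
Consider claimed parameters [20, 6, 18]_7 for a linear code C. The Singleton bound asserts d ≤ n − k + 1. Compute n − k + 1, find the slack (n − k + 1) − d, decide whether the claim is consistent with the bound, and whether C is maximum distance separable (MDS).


Singleton RHS = n − k + 1 = 15, slack = -3, bound violated (no such code; not MDS).

Singleton bound: d ≤ n − k + 1.
Here n = 20, k = 6, so n − k + 1 = 15.
Given d = 18, check d ≤ 15: NO.
Slack = (n − k + 1) − d = -3.
The slack is negative: d = 18 exceeds n − k + 1 = 15 by 3, so the Singleton bound is violated and no linear [20, 6, 18]_7 code can exist. In particular it is not MDS (MDS requires d = n − k + 1 exactly).
Description: the claimed parameters are [20, 6, 18]_7; such a code would be impossible (violates the Singleton bound).


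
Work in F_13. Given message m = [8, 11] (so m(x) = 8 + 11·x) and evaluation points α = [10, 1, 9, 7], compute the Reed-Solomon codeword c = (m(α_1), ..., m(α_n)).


c = [1, 6, 3, 7]

Message polynomial: m(x) = 8 + 11·x (mod 13).
For each evaluation point α_i, compute m(α_i) mod 13:
  α_1 = 10: Horner steps 11 → 1, so m(10) = 1.
  α_2 = 1: Horner steps 11 → 6, so m(1) = 6.
  α_3 = 9: Horner steps 11 → 3, so m(9) = 3.
  α_4 = 7: Horner steps 11 → 7, so m(7) = 7.
Codeword c = [1, 6, 3, 7] ∈ F_13^4.


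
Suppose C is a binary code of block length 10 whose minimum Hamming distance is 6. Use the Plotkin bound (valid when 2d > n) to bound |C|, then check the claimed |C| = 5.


Plotkin bound M ≤ 6; given |C| = 5 ≤ bound (satisfied).

Check applicability: 2d = 12, n = 10.
2d − n = 2 > 0, so Plotkin applies.
Compute d/(2d−n) = 6/2 ≈ 3.0000.
⌊d/(2d−n)⌋ = 3.
Plotkin bound: M ≤ 2·3 = 6.
Given |C| = 5, check: satisfied.
This |C| is below the Plotkin bound.


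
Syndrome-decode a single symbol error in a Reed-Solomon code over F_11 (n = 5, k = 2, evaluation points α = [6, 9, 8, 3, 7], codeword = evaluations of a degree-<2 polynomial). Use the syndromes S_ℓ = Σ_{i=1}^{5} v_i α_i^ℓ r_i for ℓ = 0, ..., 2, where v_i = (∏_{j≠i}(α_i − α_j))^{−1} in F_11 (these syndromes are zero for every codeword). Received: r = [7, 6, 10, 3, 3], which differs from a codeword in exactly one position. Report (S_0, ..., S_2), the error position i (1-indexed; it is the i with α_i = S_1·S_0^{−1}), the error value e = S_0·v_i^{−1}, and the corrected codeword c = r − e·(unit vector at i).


S = (9, 5, 4), error at position 4, error magnitude e = 6, c = [7, 6, 10, 8, 3].

Step 1: column multipliers v_i = (∏_{j≠i}(α_i − α_j))^{−1} mod 11.
  i = 1 (α = 6): (6−9)(6−8)(6−3)(6−7) = (−3)·(−2)·3·(−1) = −18 ≡ 4, so v_1 = 4^{−1} = 3 (mod 11).
  i = 2 (α = 9): (9−6)(9−8)(9−3)(9−7) = 3·1·6·2 = 36 ≡ 3, so v_2 = 3^{−1} = 4 (mod 11).
  i = 3 (α = 8): (8−6)(8−9)(8−3)(8−7) = 2·(−1)·5·1 = −10 ≡ 1, so v_3 = 1^{−1} = 1 (mod 11).
  i = 4 (α = 3): (3−6)(3−9)(3−8)(3−7) = (−3)·(−6)·(−5)·(−4) = 360 ≡ 8, so v_4 = 8^{−1} = 7 (mod 11).
  i = 5 (α = 7): (7−6)(7−9)(7−8)(7−3) = 1·(−2)·(−1)·4 = 8 ≡ 8, so v_5 = 8^{−1} = 7 (mod 11).
  v = [3, 4, 1, 7, 7].
Step 2: syndromes of r = [7, 6, 10, 3, 3] (all sums mod 11).
  S_0 = Σ v_i r_i = 3·7 + 4·6 + 1·10 + 7·3 + 7·3 = 97 ≡ 9.
  S_1 = Σ v_i α_i r_i = 3·6·7 + 4·9·6 + 1·8·10 + 7·3·3 + 7·7·3 = 632 ≡ 5.
  α_i^2 mod 11 = [3, 4, 9, 9, 5].
  S_2 = Σ v_i α_i^2 r_i = 3·3·7 + 4·4·6 + 1·9·10 + 7·9·3 + 7·5·3 = 543 ≡ 4.
  S = (9, 5, 4) ≠ 0, so r is not a codeword (an error is present).
Step 3: locate the error. For a single error e at position i, S_ℓ = v_i·e·α_i^ℓ, so α_err = S_1/S_0.
  S_0^{−1} = 9^{−1} = 5 (mod 11), so α_err = 5·5 = 25 ≡ 3 = α_4. Error position i = 4.
  Consistency check: S_2/S_1 = 4·9 = 36 ≡ 3 = α_err ✓ (single-error assumption holds).
Step 4: error magnitude e = S_0/v_4 = S_0·∏_{j≠4}(α_4 − α_j) = 9·8 = 72 ≡ 6 (mod 11).
Step 5: correct position 4: c_4 = r_4 − e = 3 − 6 ≡ 8 (mod 11). Hence c = [7, 6, 10, 8, 3].
  Check: interpolating c through the α_i gives m(x) = 9 + 7·x (degree < 2) with m(α_i) = c_i for every i, so c is indeed a codeword.


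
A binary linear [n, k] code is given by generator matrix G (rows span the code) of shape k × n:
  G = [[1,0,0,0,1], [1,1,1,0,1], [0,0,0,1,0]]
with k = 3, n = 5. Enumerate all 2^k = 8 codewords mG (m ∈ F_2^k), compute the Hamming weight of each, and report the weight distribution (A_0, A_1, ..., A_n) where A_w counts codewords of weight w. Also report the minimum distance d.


Weight distribution: A_0 = 1, A_1 = 1, A_2 = 2, A_3 = 2, A_4 = 1, A_5 = 1. Minimum distance d = 1.

Enumerate all 2^3 = 8 messages m ∈ F_2^3.
For each, compute codeword c = mG in F_2^5, then tally its weight.
  m = 000 → c = 00000, weight = 0.
  m = 100 → c = 10001, weight = 2.
  m = 010 → c = 11101, weight = 4.
  m = 110 → c = 01100, weight = 2.
  m = 001 → c = 00010, weight = 1.
  m = 101 → c = 10011, weight = 3.
  m = 011 → c = 11111, weight = 5.
  m = 111 → c = 01110, weight = 3.
Tally weights:
  weight 0: 1 codewords.
  weight 1: 1 codewords.
  weight 2: 2 codewords.
  weight 3: 2 codewords.
  weight 4: 1 codewords.
  weight 5: 1 codewords.
Minimum distance d = smallest w > 0 with A_w > 0 = 1.
Sanity: Σ A_w = 8 = 2^3 = 8 ✓.


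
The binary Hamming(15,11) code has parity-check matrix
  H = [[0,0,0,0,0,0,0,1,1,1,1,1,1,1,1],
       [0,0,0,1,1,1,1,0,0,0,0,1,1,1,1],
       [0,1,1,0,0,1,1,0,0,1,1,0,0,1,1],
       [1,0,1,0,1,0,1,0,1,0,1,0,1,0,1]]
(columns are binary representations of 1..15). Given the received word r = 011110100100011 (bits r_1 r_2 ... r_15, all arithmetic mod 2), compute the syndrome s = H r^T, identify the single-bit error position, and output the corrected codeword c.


s = (1, 1, 0, 0)^T, error position = 12, corrected codeword c = 011110100101011

Compute s = H r^T mod 2 one row at a time:
  s_1 = 0 + 0 + 1 + 0 + 0 + 0 + 1 + 1 = 3 ≡ 1 (mod 2).
  s_2 = 1 + 1 + 0 + 1 + 0 + 0 + 1 + 1 = 5 ≡ 1 (mod 2).
  s_3 = 1 + 1 + 0 + 1 + 1 + 0 + 1 + 1 = 6 ≡ 0 (mod 2).
  s_4 = 0 + 1 + 1 + 1 + 0 + 0 + 0 + 1 = 4 ≡ 0 (mod 2).
s = (1, 1, 0, 0)^T — this equals column 12 of H (binary 1100), so error is at position 12.
Correct: flip bit 12 of r = 011110100100011 to get c = 011110100101011.


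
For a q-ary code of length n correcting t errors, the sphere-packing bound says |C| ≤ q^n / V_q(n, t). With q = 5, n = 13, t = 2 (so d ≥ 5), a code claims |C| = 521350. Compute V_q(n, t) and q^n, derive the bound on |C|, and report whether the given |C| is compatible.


V_q(n, t) = 1301, q^n = 1220703125, Hamming bound = 938280, |C| = 521350 ≤ bound (satisfied).

Step 1: Compute V_q(n, t) = Σ_{j=0}^2 C(n, j) (q−1)^j.
  j = 0: C(13,0)·(4)^0 = 1·1 = 1.
  j = 1: C(13,1)·(4)^1 = 13·4 = 52.
  j = 2: C(13,2)·(4)^2 = 78·16 = 1248.
  V_q(n, t) = 1 + 52 + 1248 = 1301.
Step 2: q^n = 5^13 = 1220703125.
Step 3: Hamming bound ⌊q^n / V_q(n,t)⌋ = ⌊1220703125/1301⌋ = 938280.
Step 4: Compare |C| = 521350 to 938280: satisfied.
The claimed |C| lies below the Hamming bound.


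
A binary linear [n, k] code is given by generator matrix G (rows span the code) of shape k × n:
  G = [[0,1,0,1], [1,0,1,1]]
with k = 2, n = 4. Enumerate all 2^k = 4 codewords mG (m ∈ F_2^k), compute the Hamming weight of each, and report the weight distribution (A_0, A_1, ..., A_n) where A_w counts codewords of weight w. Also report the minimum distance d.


Weight distribution: A_0 = 1, A_2 = 1, A_3 = 2. Minimum distance d = 2.

Enumerate all 2^2 = 4 messages m ∈ F_2^2.
For each, compute codeword c = mG in F_2^4, then tally its weight.
  m = 00 → c = 0000, weight = 0.
  m = 10 → c = 0101, weight = 2.
  m = 01 → c = 1011, weight = 3.
  m = 11 → c = 1110, weight = 3.
Tally weights:
  weight 0: 1 codewords.
  weight 2: 1 codewords.
  weight 3: 2 codewords.
Minimum distance d = smallest w > 0 with A_w > 0 = 2.
Sanity: Σ A_w = 4 = 2^2 = 4 ✓.


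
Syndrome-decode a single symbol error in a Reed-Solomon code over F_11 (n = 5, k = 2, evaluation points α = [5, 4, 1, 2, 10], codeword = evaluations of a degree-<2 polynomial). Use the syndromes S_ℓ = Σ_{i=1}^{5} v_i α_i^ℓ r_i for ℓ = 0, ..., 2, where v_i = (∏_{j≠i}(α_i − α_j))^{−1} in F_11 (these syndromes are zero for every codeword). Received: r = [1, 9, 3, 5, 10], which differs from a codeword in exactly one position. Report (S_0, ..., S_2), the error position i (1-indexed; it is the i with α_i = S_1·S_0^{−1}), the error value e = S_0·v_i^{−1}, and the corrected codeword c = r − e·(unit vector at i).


S = (2, 10, 6), error at position 1, error magnitude e = 1, c = [0, 9, 3, 5, 10].

Step 1: column multipliers v_i = (∏_{j≠i}(α_i − α_j))^{−1} mod 11.
  i = 1 (α = 5): (5−4)(5−1)(5−2)(5−10) = 1·4·3·(−5) = −60 ≡ 6, so v_1 = 6^{−1} = 2 (mod 11).
  i = 2 (α = 4): (4−5)(4−1)(4−2)(4−10) = (−1)·3·2·(−6) = 36 ≡ 3, so v_2 = 3^{−1} = 4 (mod 11).
  i = 3 (α = 1): (1−5)(1−4)(1−2)(1−10) = (−4)·(−3)·(−1)·(−9) = 108 ≡ 9, so v_3 = 9^{−1} = 5 (mod 11).
  i = 4 (α = 2): (2−5)(2−4)(2−1)(2−10) = (−3)·(−2)·1·(−8) = −48 ≡ 7, so v_4 = 7^{−1} = 8 (mod 11).
  i = 5 (α = 10): (10−5)(10−4)(10−1)(10−2) = 5·6·9·8 = 2160 ≡ 4, so v_5 = 4^{−1} = 3 (mod 11).
  v = [2, 4, 5, 8, 3].
Step 2: syndromes of r = [1, 9, 3, 5, 10] (all sums mod 11).
  S_0 = Σ v_i r_i = 2·1 + 4·9 + 5·3 + 8·5 + 3·10 = 123 ≡ 2.
  S_1 = Σ v_i α_i r_i = 2·5·1 + 4·4·9 + 5·1·3 + 8·2·5 + 3·10·10 = 549 ≡ 10.
  α_i^2 mod 11 = [3, 5, 1, 4, 1].
  S_2 = Σ v_i α_i^2 r_i = 2·3·1 + 4·5·9 + 5·1·3 + 8·4·5 + 3·1·10 = 391 ≡ 6.
  S = (2, 10, 6) ≠ 0, so r is not a codeword (an error is present).
Step 3: locate the error. For a single error e at position i, S_ℓ = v_i·e·α_i^ℓ, so α_err = S_1/S_0.
  S_0^{−1} = 2^{−1} = 6 (mod 11), so α_err = 10·6 = 60 ≡ 5 = α_1. Error position i = 1.
  Consistency check: S_2/S_1 = 6·10 = 60 ≡ 5 = α_err ✓ (single-error assumption holds).
Step 4: error magnitude e = S_0/v_1 = S_0·∏_{j≠1}(α_1 − α_j) = 2·6 = 12 ≡ 1 (mod 11).
Step 5: correct position 1: c_1 = r_1 − e = 1 − 1 ≡ 0 (mod 11). Hence c = [0, 9, 3, 5, 10].
  Check: interpolating c through the α_i gives m(x) = 1 + 2·x (degree < 2) with m(α_i) = c_i for every i, so c is indeed a codeword.


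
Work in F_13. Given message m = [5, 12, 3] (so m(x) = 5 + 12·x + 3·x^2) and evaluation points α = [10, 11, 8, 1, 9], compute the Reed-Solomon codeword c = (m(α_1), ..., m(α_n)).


c = [9, 6, 7, 7, 5]

Message polynomial: m(x) = 5 + 12·x + 3·x^2 (mod 13).
For each evaluation point α_i, compute m(α_i) mod 13:
  α_1 = 10: Horner steps 3 → 3 → 9, so m(10) = 9.
  α_2 = 11: Horner steps 3 → 6 → 6, so m(11) = 6.
  α_3 = 8: Horner steps 3 → 10 → 7, so m(8) = 7.
  α_4 = 1: Horner steps 3 → 2 → 7, so m(1) = 7.
  α_5 = 9: Horner steps 3 → 0 → 5, so m(9) = 5.
Codeword c = [9, 6, 7, 7, 5] ∈ F_13^5.


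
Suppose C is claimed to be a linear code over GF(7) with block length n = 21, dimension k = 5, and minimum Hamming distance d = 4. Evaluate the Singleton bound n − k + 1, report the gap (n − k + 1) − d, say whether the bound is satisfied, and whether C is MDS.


Singleton RHS = n − k + 1 = 17, slack = 13, bound satisfied, not MDS.

Singleton bound: d ≤ n − k + 1.
Here n = 21, k = 5, so n − k + 1 = 17.
Given d = 4, check d ≤ 17: YES.
Slack = (n − k + 1) − d = 13.
The code is NOT MDS (slack = 13 > 0).
Description: the claimed parameters are [21, 5, 4]_7; such a code would be non-MDS.


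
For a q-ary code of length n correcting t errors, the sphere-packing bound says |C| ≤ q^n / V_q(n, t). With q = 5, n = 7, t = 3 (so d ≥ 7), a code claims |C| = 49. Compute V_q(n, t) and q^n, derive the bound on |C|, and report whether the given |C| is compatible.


V_q(n, t) = 2605, q^n = 78125, Hamming bound = 29, |C| = 49 > bound (violated).

Step 1: Compute V_q(n, t) = Σ_{j=0}^3 C(n, j) (q−1)^j.
  j = 0: C(7,0)·(4)^0 = 1·1 = 1.
  j = 1: C(7,1)·(4)^1 = 7·4 = 28.
  j = 2: C(7,2)·(4)^2 = 21·16 = 336.
  j = 3: C(7,3)·(4)^3 = 35·64 = 2240.
  V_q(n, t) = 1 + 28 + 336 + 2240 = 2605.
Step 2: q^n = 5^7 = 78125.
Step 3: Hamming bound ⌊q^n / V_q(n,t)⌋ = ⌊78125/2605⌋ = 29.
Step 4: Compare |C| = 49 to 29: violated.
The claimed |C| lies above the Hamming bound, so no 5-ary code of length 7 with d ≥ 7 can have 49 codewords.


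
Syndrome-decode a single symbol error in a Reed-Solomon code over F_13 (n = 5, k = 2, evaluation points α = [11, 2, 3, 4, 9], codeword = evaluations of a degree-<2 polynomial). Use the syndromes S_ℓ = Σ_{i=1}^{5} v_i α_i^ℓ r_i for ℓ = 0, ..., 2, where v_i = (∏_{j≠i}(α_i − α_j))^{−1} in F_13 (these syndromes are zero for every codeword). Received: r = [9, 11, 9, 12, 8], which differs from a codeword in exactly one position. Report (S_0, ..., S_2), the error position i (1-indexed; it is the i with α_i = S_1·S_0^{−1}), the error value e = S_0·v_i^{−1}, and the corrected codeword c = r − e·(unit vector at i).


S = (1, 3, 9), error at position 3, error magnitude e = 4, c = [9, 11, 5, 12, 8].

Step 1: column multipliers v_i = (∏_{j≠i}(α_i − α_j))^{−1} mod 13.
  i = 1 (α = 11): (11−2)(11−3)(11−4)(11−9) = 9·8·7·2 = 1008 ≡ 7, so v_1 = 7^{−1} = 2 (mod 13).
  i = 2 (α = 2): (2−11)(2−3)(2−4)(2−9) = (−9)·(−1)·(−2)·(−7) = 126 ≡ 9, so v_2 = 9^{−1} = 3 (mod 13).
  i = 3 (α = 3): (3−11)(3−2)(3−4)(3−9) = (−8)·1·(−1)·(−6) = −48 ≡ 4, so v_3 = 4^{−1} = 10 (mod 13).
  i = 4 (α = 4): (4−11)(4−2)(4−3)(4−9) = (−7)·2·1·(−5) = 70 ≡ 5, so v_4 = 5^{−1} = 8 (mod 13).
  i = 5 (α = 9): (9−11)(9−2)(9−3)(9−4) = (−2)·7·6·5 = −420 ≡ 9, so v_5 = 9^{−1} = 3 (mod 13).
  v = [2, 3, 10, 8, 3].
Step 2: syndromes of r = [9, 11, 9, 12, 8] (all sums mod 13).
  S_0 = Σ v_i r_i = 2·9 + 3·11 + 10·9 + 8·12 + 3·8 = 261 ≡ 1.
  S_1 = Σ v_i α_i r_i = 2·11·9 + 3·2·11 + 10·3·9 + 8·4·12 + 3·9·8 = 1134 ≡ 3.
  α_i^2 mod 13 = [4, 4, 9, 3, 3].
  S_2 = Σ v_i α_i^2 r_i = 2·4·9 + 3·4·11 + 10·9·9 + 8·3·12 + 3·3·8 = 1374 ≡ 9.
  S = (1, 3, 9) ≠ 0, so r is not a codeword (an error is present).
Step 3: locate the error. For a single error e at position i, S_ℓ = v_i·e·α_i^ℓ, so α_err = S_1/S_0.
  S_0^{−1} = 1^{−1} = 1 (mod 13), so α_err = 3·1 = 3 ≡ 3 = α_3. Error position i = 3.
  Consistency check: S_2/S_1 = 9·9 = 81 ≡ 3 = α_err ✓ (single-error assumption holds).
Step 4: error magnitude e = S_0/v_3 = S_0·∏_{j≠3}(α_3 − α_j) = 1·4 = 4 ≡ 4 (mod 13).
Step 5: correct position 3: c_3 = r_3 − e = 9 − 4 ≡ 5 (mod 13). Hence c = [9, 11, 5, 12, 8].
  Check: interpolating c through the α_i gives m(x) = 10 + 7·x (degree < 2) with m(α_i) = c_i for every i, so c is indeed a codeword.
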